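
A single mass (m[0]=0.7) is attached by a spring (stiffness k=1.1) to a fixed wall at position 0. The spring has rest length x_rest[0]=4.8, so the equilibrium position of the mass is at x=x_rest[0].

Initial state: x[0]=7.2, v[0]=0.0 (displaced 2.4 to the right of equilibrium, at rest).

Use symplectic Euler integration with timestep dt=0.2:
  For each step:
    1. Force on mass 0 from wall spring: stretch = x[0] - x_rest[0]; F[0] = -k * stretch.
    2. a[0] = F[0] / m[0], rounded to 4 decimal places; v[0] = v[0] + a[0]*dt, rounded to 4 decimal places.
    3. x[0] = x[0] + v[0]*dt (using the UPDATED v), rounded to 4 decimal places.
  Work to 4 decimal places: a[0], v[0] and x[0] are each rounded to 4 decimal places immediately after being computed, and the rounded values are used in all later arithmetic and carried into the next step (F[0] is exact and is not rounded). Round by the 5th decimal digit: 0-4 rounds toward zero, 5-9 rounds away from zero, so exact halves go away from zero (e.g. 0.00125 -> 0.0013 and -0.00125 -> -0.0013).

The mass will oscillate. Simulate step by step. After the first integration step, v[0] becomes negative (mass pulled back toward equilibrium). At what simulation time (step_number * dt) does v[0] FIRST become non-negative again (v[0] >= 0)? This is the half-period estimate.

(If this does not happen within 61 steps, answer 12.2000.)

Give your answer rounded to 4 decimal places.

Answer: 2.6000

Derivation:
Step 0: x=[7.2000] v=[0.0000]
Step 1: x=[7.0491] v=[-0.7543]
Step 2: x=[6.7569] v=[-1.4612]
Step 3: x=[6.3417] v=[-2.0762]
Step 4: x=[5.8296] v=[-2.5607]
Step 5: x=[5.2527] v=[-2.8843]
Step 6: x=[4.6474] v=[-3.0266]
Step 7: x=[4.0517] v=[-2.9786]
Step 8: x=[3.5030] v=[-2.7434]
Step 9: x=[3.0358] v=[-2.3358]
Step 10: x=[2.6795] v=[-1.7813]
Step 11: x=[2.4565] v=[-1.1149]
Step 12: x=[2.3808] v=[-0.3784]
Step 13: x=[2.4572] v=[0.3819]
First v>=0 after going negative at step 13, time=2.6000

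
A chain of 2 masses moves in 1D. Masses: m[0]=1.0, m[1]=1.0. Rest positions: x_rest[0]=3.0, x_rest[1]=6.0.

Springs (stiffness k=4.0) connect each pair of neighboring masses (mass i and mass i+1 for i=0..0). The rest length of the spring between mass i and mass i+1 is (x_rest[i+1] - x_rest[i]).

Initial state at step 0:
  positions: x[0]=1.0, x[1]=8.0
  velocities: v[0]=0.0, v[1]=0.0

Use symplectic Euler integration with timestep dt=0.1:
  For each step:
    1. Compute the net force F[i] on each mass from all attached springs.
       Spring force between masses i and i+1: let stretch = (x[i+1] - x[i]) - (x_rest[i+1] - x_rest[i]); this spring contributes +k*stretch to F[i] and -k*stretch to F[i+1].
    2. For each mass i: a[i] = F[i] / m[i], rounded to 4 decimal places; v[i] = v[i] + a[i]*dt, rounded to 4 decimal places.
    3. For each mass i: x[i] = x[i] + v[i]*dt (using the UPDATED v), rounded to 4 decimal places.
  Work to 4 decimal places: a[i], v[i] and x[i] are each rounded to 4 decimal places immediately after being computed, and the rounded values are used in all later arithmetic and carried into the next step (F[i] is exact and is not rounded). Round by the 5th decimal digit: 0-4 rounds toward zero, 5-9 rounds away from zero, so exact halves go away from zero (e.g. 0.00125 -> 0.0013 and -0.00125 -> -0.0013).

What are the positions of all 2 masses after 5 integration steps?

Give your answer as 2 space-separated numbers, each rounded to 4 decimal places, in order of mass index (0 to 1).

Step 0: x=[1.0000 8.0000] v=[0.0000 0.0000]
Step 1: x=[1.1600 7.8400] v=[1.6000 -1.6000]
Step 2: x=[1.4672 7.5328] v=[3.0720 -3.0720]
Step 3: x=[1.8970 7.1030] v=[4.2982 -4.2982]
Step 4: x=[2.4151 6.5849] v=[5.1806 -5.1806]
Step 5: x=[2.9800 6.0201] v=[5.6485 -5.6485]

Answer: 2.9800 6.0201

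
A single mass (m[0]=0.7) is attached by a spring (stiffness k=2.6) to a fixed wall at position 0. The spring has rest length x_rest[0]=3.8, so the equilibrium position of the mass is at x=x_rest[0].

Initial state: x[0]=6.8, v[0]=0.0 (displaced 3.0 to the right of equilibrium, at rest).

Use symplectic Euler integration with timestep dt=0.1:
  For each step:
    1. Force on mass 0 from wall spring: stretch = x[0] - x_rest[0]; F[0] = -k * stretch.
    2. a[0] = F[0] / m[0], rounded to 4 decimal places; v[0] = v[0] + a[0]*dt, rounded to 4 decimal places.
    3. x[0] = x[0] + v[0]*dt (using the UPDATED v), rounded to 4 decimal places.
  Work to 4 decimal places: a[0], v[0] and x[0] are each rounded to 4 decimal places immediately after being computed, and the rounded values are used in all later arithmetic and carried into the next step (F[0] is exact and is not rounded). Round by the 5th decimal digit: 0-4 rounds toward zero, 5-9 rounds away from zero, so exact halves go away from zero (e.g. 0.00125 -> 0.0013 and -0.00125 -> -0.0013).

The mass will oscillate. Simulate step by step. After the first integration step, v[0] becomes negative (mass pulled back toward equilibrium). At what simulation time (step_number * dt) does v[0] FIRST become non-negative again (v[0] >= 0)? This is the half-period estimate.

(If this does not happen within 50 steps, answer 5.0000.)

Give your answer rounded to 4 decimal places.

Step 0: x=[6.8000] v=[0.0000]
Step 1: x=[6.6886] v=[-1.1143]
Step 2: x=[6.4699] v=[-2.1872]
Step 3: x=[6.1520] v=[-3.1789]
Step 4: x=[5.7468] v=[-4.0525]
Step 5: x=[5.2692] v=[-4.7756]
Step 6: x=[4.7371] v=[-5.3213]
Step 7: x=[4.1702] v=[-5.6694]
Step 8: x=[3.5895] v=[-5.8069]
Step 9: x=[3.0166] v=[-5.7287]
Step 10: x=[2.4728] v=[-5.4377]
Step 11: x=[1.9783] v=[-4.9447]
Step 12: x=[1.5515] v=[-4.2681]
Step 13: x=[1.2082] v=[-3.4329]
Step 14: x=[0.9612] v=[-2.4702]
Step 15: x=[0.8196] v=[-1.4158]
Step 16: x=[0.7887] v=[-0.3088]
Step 17: x=[0.8697] v=[0.8097]
First v>=0 after going negative at step 17, time=1.7000

Answer: 1.7000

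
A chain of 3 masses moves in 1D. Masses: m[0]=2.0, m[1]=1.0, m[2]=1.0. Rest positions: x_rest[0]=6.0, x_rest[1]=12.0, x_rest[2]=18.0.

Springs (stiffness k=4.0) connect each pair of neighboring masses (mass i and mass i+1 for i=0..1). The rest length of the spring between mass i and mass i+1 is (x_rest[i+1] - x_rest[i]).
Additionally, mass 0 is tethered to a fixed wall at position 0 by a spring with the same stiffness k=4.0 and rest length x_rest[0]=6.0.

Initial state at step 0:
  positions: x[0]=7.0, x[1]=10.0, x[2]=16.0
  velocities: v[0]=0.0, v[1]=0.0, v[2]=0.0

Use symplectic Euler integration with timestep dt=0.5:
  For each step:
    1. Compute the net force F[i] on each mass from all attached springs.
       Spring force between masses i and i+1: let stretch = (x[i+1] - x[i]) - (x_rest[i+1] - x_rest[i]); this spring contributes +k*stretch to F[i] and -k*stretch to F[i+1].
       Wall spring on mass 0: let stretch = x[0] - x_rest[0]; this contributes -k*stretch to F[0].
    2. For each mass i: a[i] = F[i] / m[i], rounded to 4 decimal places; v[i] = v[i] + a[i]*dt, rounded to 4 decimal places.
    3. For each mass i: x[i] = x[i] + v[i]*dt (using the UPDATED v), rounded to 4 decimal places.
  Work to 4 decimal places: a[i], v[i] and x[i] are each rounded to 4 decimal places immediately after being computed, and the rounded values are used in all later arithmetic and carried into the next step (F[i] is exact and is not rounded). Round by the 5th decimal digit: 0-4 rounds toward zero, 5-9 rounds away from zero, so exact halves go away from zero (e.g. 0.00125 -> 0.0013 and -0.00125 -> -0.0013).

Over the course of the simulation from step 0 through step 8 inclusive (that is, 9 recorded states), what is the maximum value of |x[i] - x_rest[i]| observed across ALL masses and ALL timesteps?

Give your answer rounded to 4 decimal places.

Answer: 2.3750

Derivation:
Step 0: x=[7.0000 10.0000 16.0000] v=[0.0000 0.0000 0.0000]
Step 1: x=[5.0000 13.0000 16.0000] v=[-4.0000 6.0000 0.0000]
Step 2: x=[4.5000 11.0000 19.0000] v=[-1.0000 -4.0000 6.0000]
Step 3: x=[5.0000 10.5000 20.0000] v=[1.0000 -1.0000 2.0000]
Step 4: x=[5.7500 14.0000 17.5000] v=[1.5000 7.0000 -5.0000]
Step 5: x=[7.7500 12.7500 17.5000] v=[4.0000 -2.5000 0.0000]
Step 6: x=[8.3750 11.2500 18.7500] v=[1.2500 -3.0000 2.5000]
Step 7: x=[6.2500 14.3750 18.5000] v=[-4.2500 6.2500 -0.5000]
Step 8: x=[5.0625 13.5000 20.1250] v=[-2.3750 -1.7500 3.2500]
Max displacement = 2.3750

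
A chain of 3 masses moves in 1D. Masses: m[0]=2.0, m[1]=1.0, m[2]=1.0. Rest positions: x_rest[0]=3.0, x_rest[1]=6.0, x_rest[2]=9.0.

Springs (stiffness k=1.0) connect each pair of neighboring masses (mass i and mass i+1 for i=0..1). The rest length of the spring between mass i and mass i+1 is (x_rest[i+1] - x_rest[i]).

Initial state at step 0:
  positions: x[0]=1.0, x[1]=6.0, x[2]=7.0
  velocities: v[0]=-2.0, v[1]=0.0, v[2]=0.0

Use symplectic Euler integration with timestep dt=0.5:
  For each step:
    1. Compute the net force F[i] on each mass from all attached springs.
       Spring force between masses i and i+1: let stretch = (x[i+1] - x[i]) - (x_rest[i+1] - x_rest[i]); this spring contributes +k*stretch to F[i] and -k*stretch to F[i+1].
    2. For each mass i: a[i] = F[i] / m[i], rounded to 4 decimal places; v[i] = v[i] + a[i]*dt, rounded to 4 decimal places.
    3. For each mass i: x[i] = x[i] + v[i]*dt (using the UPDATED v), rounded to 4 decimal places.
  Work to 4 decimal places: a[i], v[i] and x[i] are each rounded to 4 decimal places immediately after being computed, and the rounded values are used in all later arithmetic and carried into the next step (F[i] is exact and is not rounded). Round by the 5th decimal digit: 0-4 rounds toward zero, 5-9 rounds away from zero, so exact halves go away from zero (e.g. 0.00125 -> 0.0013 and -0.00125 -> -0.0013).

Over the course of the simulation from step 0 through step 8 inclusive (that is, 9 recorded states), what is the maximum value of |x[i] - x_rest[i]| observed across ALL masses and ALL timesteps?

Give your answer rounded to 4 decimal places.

Step 0: x=[1.0000 6.0000 7.0000] v=[-2.0000 0.0000 0.0000]
Step 1: x=[0.2500 5.0000 7.5000] v=[-1.5000 -2.0000 1.0000]
Step 2: x=[-0.2813 3.4375 8.1250] v=[-1.0625 -3.1250 1.2500]
Step 3: x=[-0.7227 2.1172 8.3282] v=[-0.8828 -2.6407 0.4063]
Step 4: x=[-1.1842 1.6396 7.7286] v=[-0.9229 -0.9552 -1.1992]
Step 5: x=[-1.6677 1.9783 6.3568] v=[-0.9670 0.6774 -2.7437]
Step 6: x=[-2.0705 2.5002 4.6403] v=[-0.8055 1.0437 -3.4330]
Step 7: x=[-2.2769 2.4144 3.1388] v=[-0.4128 -0.1716 -3.0031]
Step 8: x=[-2.2719 1.3369 2.2062] v=[0.0101 -2.1551 -1.8653]
Max displacement = 6.7938

Answer: 6.7938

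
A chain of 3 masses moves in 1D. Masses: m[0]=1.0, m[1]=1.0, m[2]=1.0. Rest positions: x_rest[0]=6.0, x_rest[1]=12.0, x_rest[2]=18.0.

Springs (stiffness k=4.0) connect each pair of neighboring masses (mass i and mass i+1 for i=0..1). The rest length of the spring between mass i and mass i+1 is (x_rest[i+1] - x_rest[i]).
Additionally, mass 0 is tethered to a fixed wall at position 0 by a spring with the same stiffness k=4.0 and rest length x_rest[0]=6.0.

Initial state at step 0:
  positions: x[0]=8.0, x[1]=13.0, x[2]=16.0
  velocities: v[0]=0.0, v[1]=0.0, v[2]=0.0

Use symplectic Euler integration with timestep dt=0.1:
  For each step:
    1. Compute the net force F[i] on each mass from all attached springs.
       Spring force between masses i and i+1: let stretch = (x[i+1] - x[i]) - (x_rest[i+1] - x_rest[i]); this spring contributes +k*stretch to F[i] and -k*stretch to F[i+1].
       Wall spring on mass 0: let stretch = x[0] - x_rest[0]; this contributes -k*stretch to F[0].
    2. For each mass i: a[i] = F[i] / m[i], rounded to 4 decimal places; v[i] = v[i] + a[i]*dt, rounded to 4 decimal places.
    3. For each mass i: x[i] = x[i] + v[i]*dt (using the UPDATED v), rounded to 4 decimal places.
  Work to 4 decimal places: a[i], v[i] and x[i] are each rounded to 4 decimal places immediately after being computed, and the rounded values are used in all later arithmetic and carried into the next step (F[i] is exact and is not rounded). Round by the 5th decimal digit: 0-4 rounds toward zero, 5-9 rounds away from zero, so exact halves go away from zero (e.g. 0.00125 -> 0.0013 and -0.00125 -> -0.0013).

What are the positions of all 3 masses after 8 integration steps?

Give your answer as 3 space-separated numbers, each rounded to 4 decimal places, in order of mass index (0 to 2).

Step 0: x=[8.0000 13.0000 16.0000] v=[0.0000 0.0000 0.0000]
Step 1: x=[7.8800 12.9200 16.1200] v=[-1.2000 -0.8000 1.2000]
Step 2: x=[7.6464 12.7664 16.3520] v=[-2.3360 -1.5360 2.3200]
Step 3: x=[7.3117 12.5514 16.6806] v=[-3.3466 -2.1498 3.2858]
Step 4: x=[6.8942 12.2920 17.0840] v=[-4.1754 -2.5940 4.0341]
Step 5: x=[6.4168 12.0084 17.5357] v=[-4.7740 -2.8363 4.5173]
Step 6: x=[5.9064 11.7222 18.0063] v=[-5.1041 -2.8620 4.7064]
Step 7: x=[5.3924 11.4547 18.4656] v=[-5.1403 -2.6747 4.5928]
Step 8: x=[4.9052 11.2252 18.8844] v=[-4.8723 -2.2953 4.1884]

Answer: 4.9052 11.2252 18.8844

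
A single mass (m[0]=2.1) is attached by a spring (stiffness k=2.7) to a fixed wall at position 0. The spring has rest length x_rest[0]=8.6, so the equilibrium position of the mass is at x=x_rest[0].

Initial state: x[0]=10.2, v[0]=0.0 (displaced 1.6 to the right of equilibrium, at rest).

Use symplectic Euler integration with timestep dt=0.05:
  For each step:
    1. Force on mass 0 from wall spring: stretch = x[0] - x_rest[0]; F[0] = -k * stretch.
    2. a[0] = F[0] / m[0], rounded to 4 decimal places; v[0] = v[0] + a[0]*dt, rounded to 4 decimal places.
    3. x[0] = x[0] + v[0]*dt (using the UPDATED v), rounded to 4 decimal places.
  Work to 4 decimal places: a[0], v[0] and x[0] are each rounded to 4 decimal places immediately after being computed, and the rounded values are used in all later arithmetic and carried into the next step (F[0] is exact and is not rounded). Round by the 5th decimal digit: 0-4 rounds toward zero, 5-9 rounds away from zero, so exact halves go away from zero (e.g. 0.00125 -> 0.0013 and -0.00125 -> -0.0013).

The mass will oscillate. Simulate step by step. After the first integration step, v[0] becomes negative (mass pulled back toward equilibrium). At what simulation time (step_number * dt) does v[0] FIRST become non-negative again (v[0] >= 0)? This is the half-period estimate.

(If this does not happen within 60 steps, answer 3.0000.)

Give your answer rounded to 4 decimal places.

Step 0: x=[10.2000] v=[0.0000]
Step 1: x=[10.1949] v=[-0.1029]
Step 2: x=[10.1846] v=[-0.2054]
Step 3: x=[10.1692] v=[-0.3073]
Step 4: x=[10.1488] v=[-0.4082]
Step 5: x=[10.1234] v=[-0.5078]
Step 6: x=[10.0931] v=[-0.6057]
Step 7: x=[10.0580] v=[-0.7017]
Step 8: x=[10.0182] v=[-0.7954]
Step 9: x=[9.9739] v=[-0.8866]
Step 10: x=[9.9252] v=[-0.9749]
Step 11: x=[9.8722] v=[-1.0601]
Step 12: x=[9.8151] v=[-1.1419]
Step 13: x=[9.7541] v=[-1.2200]
Step 14: x=[9.6894] v=[-1.2942]
Step 15: x=[9.6212] v=[-1.3642]
Step 16: x=[9.5497] v=[-1.4299]
Step 17: x=[9.4752] v=[-1.4910]
Step 18: x=[9.3978] v=[-1.5473]
Step 19: x=[9.3179] v=[-1.5986]
Step 20: x=[9.2357] v=[-1.6448]
Step 21: x=[9.1514] v=[-1.6857]
Step 22: x=[9.0653] v=[-1.7211]
Step 23: x=[8.9778] v=[-1.7510]
Step 24: x=[8.8890] v=[-1.7753]
Step 25: x=[8.7993] v=[-1.7939]
Step 26: x=[8.7090] v=[-1.8067]
Step 27: x=[8.6183] v=[-1.8137]
Step 28: x=[8.5276] v=[-1.8149]
Step 29: x=[8.4371] v=[-1.8102]
Step 30: x=[8.3471] v=[-1.7997]
Step 31: x=[8.2579] v=[-1.7834]
Step 32: x=[8.1698] v=[-1.7614]
Step 33: x=[8.0831] v=[-1.7337]
Step 34: x=[7.9981] v=[-1.7005]
Step 35: x=[7.9150] v=[-1.6618]
Step 36: x=[7.8341] v=[-1.6178]
Step 37: x=[7.7557] v=[-1.5686]
Step 38: x=[7.6800] v=[-1.5143]
Step 39: x=[7.6072] v=[-1.4552]
Step 40: x=[7.5376] v=[-1.3914]
Step 41: x=[7.4714] v=[-1.3231]
Step 42: x=[7.4089] v=[-1.2505]
Step 43: x=[7.3502] v=[-1.1739]
Step 44: x=[7.2955] v=[-1.0936]
Step 45: x=[7.2450] v=[-1.0097]
Step 46: x=[7.1989] v=[-0.9226]
Step 47: x=[7.1573] v=[-0.8325]
Step 48: x=[7.1203] v=[-0.7398]
Step 49: x=[7.0881] v=[-0.6447]
Step 50: x=[7.0607] v=[-0.5475]
Step 51: x=[7.0383] v=[-0.4485]
Step 52: x=[7.0209] v=[-0.3481]
Step 53: x=[7.0086] v=[-0.2466]
Step 54: x=[7.0014] v=[-0.1443]
Step 55: x=[6.9993] v=[-0.0415]
Step 56: x=[7.0024] v=[0.0614]
First v>=0 after going negative at step 56, time=2.8000

Answer: 2.8000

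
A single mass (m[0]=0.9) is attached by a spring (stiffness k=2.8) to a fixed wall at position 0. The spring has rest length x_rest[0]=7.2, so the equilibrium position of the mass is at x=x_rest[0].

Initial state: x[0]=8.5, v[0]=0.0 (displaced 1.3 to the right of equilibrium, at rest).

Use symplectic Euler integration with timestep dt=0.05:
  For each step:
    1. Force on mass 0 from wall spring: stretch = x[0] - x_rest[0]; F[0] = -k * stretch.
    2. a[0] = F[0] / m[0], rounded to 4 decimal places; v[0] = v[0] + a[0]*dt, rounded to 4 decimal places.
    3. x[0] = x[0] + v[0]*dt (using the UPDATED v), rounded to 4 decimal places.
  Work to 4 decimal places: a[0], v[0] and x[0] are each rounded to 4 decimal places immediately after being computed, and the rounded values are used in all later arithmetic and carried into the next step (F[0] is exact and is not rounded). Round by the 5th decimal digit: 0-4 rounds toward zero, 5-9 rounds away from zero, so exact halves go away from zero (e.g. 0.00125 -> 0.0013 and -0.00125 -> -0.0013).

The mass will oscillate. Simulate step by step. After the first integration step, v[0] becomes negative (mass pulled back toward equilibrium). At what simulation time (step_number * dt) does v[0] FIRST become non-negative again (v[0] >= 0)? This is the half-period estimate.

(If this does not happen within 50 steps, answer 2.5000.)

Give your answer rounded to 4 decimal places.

Answer: 1.8000

Derivation:
Step 0: x=[8.5000] v=[0.0000]
Step 1: x=[8.4899] v=[-0.2022]
Step 2: x=[8.4698] v=[-0.4029]
Step 3: x=[8.4398] v=[-0.6004]
Step 4: x=[8.4001] v=[-0.7933]
Step 5: x=[8.3511] v=[-0.9800]
Step 6: x=[8.2931] v=[-1.1591]
Step 7: x=[8.2266] v=[-1.3291]
Step 8: x=[8.1522] v=[-1.4888]
Step 9: x=[8.0704] v=[-1.6369]
Step 10: x=[7.9818] v=[-1.7723]
Step 11: x=[7.8871] v=[-1.8939]
Step 12: x=[7.7871] v=[-2.0008]
Step 13: x=[7.6825] v=[-2.0921]
Step 14: x=[7.5741] v=[-2.1672]
Step 15: x=[7.4628] v=[-2.2254]
Step 16: x=[7.3495] v=[-2.2663]
Step 17: x=[7.2350] v=[-2.2896]
Step 18: x=[7.1203] v=[-2.2950]
Step 19: x=[7.0062] v=[-2.2826]
Step 20: x=[6.8936] v=[-2.2525]
Step 21: x=[6.7834] v=[-2.2048]
Step 22: x=[6.6764] v=[-2.1400]
Step 23: x=[6.5735] v=[-2.0586]
Step 24: x=[6.4754] v=[-1.9611]
Step 25: x=[6.3830] v=[-1.8484]
Step 26: x=[6.2969] v=[-1.7213]
Step 27: x=[6.2179] v=[-1.5808]
Step 28: x=[6.1465] v=[-1.4280]
Step 29: x=[6.0833] v=[-1.2641]
Step 30: x=[6.0288] v=[-1.0904]
Step 31: x=[5.9834] v=[-0.9082]
Step 32: x=[5.9475] v=[-0.7190]
Step 33: x=[5.9213] v=[-0.5242]
Step 34: x=[5.9050] v=[-0.3253]
Step 35: x=[5.8988] v=[-0.1239]
Step 36: x=[5.9027] v=[0.0785]
First v>=0 after going negative at step 36, time=1.8000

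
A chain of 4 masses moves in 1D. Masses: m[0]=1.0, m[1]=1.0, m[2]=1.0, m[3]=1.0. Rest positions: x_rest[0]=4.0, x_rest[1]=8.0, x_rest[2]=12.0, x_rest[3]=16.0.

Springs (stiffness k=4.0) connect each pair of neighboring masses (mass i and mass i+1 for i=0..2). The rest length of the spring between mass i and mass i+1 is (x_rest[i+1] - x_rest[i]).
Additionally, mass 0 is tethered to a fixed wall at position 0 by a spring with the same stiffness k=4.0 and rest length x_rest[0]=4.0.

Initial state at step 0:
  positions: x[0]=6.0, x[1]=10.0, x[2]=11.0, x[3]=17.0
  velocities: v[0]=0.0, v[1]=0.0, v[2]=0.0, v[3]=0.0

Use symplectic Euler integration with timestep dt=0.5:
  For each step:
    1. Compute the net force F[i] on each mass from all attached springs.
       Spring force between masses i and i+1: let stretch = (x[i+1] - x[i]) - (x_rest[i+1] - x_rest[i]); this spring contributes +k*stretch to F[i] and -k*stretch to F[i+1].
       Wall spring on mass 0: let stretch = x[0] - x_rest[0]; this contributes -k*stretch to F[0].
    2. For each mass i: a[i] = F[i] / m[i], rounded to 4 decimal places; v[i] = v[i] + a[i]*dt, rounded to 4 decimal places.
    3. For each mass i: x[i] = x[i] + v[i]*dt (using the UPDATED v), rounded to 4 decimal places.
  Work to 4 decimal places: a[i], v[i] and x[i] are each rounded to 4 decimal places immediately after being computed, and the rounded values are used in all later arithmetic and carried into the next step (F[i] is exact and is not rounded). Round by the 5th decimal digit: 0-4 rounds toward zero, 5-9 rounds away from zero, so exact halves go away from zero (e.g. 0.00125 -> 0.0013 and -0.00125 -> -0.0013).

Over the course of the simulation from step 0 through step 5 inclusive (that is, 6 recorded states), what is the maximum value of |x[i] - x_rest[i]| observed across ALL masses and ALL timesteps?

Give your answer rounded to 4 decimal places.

Answer: 4.0000

Derivation:
Step 0: x=[6.0000 10.0000 11.0000 17.0000] v=[0.0000 0.0000 0.0000 0.0000]
Step 1: x=[4.0000 7.0000 16.0000 15.0000] v=[-4.0000 -6.0000 10.0000 -4.0000]
Step 2: x=[1.0000 10.0000 11.0000 18.0000] v=[-6.0000 6.0000 -10.0000 6.0000]
Step 3: x=[6.0000 5.0000 12.0000 18.0000] v=[10.0000 -10.0000 2.0000 0.0000]
Step 4: x=[4.0000 8.0000 12.0000 16.0000] v=[-4.0000 6.0000 0.0000 -4.0000]
Step 5: x=[2.0000 11.0000 12.0000 14.0000] v=[-4.0000 6.0000 0.0000 -4.0000]
Max displacement = 4.0000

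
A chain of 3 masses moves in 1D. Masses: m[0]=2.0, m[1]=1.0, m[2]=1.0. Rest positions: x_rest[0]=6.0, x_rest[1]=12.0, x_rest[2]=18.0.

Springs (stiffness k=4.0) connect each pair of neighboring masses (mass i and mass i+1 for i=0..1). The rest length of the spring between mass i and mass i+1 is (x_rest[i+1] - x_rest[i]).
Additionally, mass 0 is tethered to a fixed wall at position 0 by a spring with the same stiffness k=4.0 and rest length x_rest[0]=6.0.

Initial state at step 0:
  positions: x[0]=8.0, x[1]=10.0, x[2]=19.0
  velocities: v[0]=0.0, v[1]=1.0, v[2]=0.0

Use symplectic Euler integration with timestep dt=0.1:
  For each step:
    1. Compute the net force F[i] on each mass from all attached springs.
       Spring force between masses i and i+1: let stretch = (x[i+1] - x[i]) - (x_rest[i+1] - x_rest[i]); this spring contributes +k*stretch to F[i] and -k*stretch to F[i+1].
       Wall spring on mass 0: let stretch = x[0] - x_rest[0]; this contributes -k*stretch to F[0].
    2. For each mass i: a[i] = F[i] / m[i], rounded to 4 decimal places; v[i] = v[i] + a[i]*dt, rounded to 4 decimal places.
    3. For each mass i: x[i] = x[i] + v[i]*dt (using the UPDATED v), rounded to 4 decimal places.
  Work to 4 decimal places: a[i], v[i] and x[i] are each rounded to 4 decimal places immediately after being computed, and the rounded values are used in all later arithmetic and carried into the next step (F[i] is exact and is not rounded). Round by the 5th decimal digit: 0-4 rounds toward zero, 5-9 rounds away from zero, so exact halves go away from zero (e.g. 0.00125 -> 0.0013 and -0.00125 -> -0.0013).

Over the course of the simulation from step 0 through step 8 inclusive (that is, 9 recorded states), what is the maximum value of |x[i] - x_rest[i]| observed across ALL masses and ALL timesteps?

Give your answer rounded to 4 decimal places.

Answer: 3.1607

Derivation:
Step 0: x=[8.0000 10.0000 19.0000] v=[0.0000 1.0000 0.0000]
Step 1: x=[7.8800 10.3800 18.8800] v=[-1.2000 3.8000 -1.2000]
Step 2: x=[7.6524 11.0000 18.6600] v=[-2.2760 6.2000 -2.2000]
Step 3: x=[7.3387 11.7925 18.3736] v=[-3.1370 7.9250 -2.8640]
Step 4: x=[6.9673 12.6701 18.0640] v=[-3.7140 8.7759 -3.0964]
Step 5: x=[6.5706 13.5353 17.7786] v=[-3.9669 8.6523 -2.8540]
Step 6: x=[6.1818 14.2917 17.5635] v=[-3.8881 7.5637 -2.1513]
Step 7: x=[5.8316 14.8546 17.4575] v=[-3.5025 5.6285 -1.0600]
Step 8: x=[5.5452 15.1607 17.4874] v=[-2.8642 3.0605 0.2988]
Max displacement = 3.1607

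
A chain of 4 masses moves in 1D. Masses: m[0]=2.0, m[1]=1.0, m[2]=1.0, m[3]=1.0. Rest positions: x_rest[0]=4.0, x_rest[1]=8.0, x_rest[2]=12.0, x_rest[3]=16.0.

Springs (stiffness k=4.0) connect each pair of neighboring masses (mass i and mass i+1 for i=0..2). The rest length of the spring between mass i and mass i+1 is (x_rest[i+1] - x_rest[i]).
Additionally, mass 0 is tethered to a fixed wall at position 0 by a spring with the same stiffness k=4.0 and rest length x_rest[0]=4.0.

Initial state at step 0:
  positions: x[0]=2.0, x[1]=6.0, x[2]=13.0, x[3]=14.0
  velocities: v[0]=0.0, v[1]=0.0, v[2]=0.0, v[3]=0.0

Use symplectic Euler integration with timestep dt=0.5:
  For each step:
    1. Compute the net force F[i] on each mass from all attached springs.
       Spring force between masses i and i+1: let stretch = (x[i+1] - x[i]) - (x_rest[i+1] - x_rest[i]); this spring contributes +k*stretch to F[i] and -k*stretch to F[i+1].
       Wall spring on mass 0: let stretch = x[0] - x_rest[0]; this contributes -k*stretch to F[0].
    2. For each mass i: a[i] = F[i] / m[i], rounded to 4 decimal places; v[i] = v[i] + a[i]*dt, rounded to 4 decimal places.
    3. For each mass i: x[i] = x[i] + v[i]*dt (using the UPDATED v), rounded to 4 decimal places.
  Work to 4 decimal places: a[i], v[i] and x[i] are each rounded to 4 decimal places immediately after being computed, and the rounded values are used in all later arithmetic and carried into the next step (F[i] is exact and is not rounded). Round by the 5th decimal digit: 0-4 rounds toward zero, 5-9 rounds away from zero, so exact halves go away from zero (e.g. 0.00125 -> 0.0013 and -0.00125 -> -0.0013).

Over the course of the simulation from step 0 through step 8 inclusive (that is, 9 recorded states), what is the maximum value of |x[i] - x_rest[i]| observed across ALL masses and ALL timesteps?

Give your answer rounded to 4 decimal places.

Answer: 5.1250

Derivation:
Step 0: x=[2.0000 6.0000 13.0000 14.0000] v=[0.0000 0.0000 0.0000 0.0000]
Step 1: x=[3.0000 9.0000 7.0000 17.0000] v=[2.0000 6.0000 -12.0000 6.0000]
Step 2: x=[5.5000 4.0000 13.0000 14.0000] v=[5.0000 -10.0000 12.0000 -6.0000]
Step 3: x=[4.5000 9.5000 11.0000 14.0000] v=[-2.0000 11.0000 -4.0000 0.0000]
Step 4: x=[3.7500 11.5000 10.5000 15.0000] v=[-1.5000 4.0000 -1.0000 2.0000]
Step 5: x=[5.0000 4.7500 15.5000 15.5000] v=[2.5000 -13.5000 10.0000 1.0000]
Step 6: x=[3.6250 9.0000 9.7500 20.0000] v=[-2.7500 8.5000 -11.5000 9.0000]
Step 7: x=[3.1250 8.6250 13.5000 18.2500] v=[-1.0000 -0.7500 7.5000 -3.5000]
Step 8: x=[3.8125 7.6250 17.1250 15.7500] v=[1.3750 -2.0000 7.2500 -5.0000]
Max displacement = 5.1250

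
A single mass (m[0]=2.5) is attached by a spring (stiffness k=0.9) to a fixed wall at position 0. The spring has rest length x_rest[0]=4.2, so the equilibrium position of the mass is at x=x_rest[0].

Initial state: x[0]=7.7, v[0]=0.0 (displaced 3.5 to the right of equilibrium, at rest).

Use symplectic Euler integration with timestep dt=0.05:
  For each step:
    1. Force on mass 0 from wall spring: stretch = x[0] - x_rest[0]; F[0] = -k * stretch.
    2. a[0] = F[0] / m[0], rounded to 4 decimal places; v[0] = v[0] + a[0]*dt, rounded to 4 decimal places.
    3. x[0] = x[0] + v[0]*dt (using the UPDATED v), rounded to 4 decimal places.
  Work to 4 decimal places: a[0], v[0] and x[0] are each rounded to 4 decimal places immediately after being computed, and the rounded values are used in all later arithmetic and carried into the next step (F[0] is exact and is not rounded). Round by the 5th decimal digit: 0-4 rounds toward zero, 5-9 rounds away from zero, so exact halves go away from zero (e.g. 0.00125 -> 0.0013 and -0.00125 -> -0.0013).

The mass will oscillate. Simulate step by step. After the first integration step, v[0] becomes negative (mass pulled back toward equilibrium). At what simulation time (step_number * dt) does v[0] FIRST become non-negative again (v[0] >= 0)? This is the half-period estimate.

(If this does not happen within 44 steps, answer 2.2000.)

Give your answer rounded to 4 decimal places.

Step 0: x=[7.7000] v=[0.0000]
Step 1: x=[7.6969] v=[-0.0630]
Step 2: x=[7.6906] v=[-0.1259]
Step 3: x=[7.6812] v=[-0.1887]
Step 4: x=[7.6686] v=[-0.2514]
Step 5: x=[7.6529] v=[-0.3138]
Step 6: x=[7.6341] v=[-0.3760]
Step 7: x=[7.6122] v=[-0.4378]
Step 8: x=[7.5872] v=[-0.4992]
Step 9: x=[7.5592] v=[-0.5602]
Step 10: x=[7.5282] v=[-0.6207]
Step 11: x=[7.4942] v=[-0.6806]
Step 12: x=[7.4572] v=[-0.7399]
Step 13: x=[7.4173] v=[-0.7985]
Step 14: x=[7.3745] v=[-0.8564]
Step 15: x=[7.3288] v=[-0.9135]
Step 16: x=[7.2803] v=[-0.9698]
Step 17: x=[7.2290] v=[-1.0252]
Step 18: x=[7.1750] v=[-1.0797]
Step 19: x=[7.1183] v=[-1.1333]
Step 20: x=[7.0590] v=[-1.1858]
Step 21: x=[6.9971] v=[-1.2373]
Step 22: x=[6.9327] v=[-1.2877]
Step 23: x=[6.8659] v=[-1.3369]
Step 24: x=[6.7967] v=[-1.3849]
Step 25: x=[6.7251] v=[-1.4316]
Step 26: x=[6.6512] v=[-1.4771]
Step 27: x=[6.5751] v=[-1.5212]
Step 28: x=[6.4969] v=[-1.5640]
Step 29: x=[6.4166] v=[-1.6053]
Step 30: x=[6.3343] v=[-1.6452]
Step 31: x=[6.2501] v=[-1.6836]
Step 32: x=[6.1641] v=[-1.7205]
Step 33: x=[6.0763] v=[-1.7559]
Step 34: x=[5.9868] v=[-1.7897]
Step 35: x=[5.8957] v=[-1.8219]
Step 36: x=[5.8031] v=[-1.8524]
Step 37: x=[5.7090] v=[-1.8813]
Step 38: x=[5.6136] v=[-1.9085]
Step 39: x=[5.5169] v=[-1.9339]
Step 40: x=[5.4190] v=[-1.9576]
Step 41: x=[5.3200] v=[-1.9795]
Step 42: x=[5.2200] v=[-1.9997]
Step 43: x=[5.1191] v=[-2.0181]
Step 44: x=[5.0174] v=[-2.0346]
v[0] did not become non-negative within 44 steps; using fallback time=2.2000

Answer: 2.2000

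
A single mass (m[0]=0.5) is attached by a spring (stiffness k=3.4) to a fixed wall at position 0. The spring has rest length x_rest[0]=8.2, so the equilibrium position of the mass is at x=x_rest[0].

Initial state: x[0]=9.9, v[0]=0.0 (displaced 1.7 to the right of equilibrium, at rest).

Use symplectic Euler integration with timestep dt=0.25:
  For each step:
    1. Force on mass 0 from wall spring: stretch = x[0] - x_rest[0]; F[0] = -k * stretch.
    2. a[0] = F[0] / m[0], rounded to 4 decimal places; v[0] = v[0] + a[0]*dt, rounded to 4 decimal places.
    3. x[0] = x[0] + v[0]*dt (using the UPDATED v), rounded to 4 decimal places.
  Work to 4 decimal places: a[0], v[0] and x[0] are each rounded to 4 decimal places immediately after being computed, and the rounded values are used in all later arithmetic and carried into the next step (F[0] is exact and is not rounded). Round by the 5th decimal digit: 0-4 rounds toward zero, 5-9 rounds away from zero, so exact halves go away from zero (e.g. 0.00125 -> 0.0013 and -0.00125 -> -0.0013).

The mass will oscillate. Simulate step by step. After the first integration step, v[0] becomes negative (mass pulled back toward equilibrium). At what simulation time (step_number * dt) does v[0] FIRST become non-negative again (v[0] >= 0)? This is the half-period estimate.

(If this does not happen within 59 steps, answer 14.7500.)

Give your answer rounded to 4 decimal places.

Answer: 1.2500

Derivation:
Step 0: x=[9.9000] v=[0.0000]
Step 1: x=[9.1775] v=[-2.8900]
Step 2: x=[8.0396] v=[-4.5518]
Step 3: x=[6.9698] v=[-4.2791]
Step 4: x=[6.4229] v=[-2.1878]
Step 5: x=[6.6312] v=[0.8333]
First v>=0 after going negative at step 5, time=1.2500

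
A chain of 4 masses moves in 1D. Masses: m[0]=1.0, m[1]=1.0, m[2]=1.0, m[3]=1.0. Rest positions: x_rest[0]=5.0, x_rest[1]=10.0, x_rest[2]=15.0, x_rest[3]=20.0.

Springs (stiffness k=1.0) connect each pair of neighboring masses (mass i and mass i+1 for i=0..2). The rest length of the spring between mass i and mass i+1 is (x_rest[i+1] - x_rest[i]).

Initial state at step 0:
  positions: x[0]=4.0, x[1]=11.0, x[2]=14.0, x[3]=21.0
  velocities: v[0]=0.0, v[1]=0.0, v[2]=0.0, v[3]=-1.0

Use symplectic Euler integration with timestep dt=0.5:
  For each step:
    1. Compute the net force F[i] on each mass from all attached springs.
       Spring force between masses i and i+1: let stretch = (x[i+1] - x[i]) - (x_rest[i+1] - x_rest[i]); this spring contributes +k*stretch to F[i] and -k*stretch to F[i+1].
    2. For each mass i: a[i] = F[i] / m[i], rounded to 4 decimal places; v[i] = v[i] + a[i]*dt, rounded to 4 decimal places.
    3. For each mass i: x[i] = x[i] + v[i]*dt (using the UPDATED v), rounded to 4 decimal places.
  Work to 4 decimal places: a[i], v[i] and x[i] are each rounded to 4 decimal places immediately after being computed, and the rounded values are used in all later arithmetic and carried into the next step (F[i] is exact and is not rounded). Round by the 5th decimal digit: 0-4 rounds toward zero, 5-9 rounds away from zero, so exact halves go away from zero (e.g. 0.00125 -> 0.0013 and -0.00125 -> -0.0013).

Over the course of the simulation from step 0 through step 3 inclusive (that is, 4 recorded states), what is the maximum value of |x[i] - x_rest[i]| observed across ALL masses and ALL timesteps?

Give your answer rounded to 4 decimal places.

Answer: 1.5000

Derivation:
Step 0: x=[4.0000 11.0000 14.0000 21.0000] v=[0.0000 0.0000 0.0000 -1.0000]
Step 1: x=[4.5000 10.0000 15.0000 20.0000] v=[1.0000 -2.0000 2.0000 -2.0000]
Step 2: x=[5.1250 8.8750 16.0000 19.0000] v=[1.2500 -2.2500 2.0000 -2.0000]
Step 3: x=[5.4375 8.5938 15.9688 18.5000] v=[0.6250 -0.5625 -0.0625 -1.0000]
Max displacement = 1.5000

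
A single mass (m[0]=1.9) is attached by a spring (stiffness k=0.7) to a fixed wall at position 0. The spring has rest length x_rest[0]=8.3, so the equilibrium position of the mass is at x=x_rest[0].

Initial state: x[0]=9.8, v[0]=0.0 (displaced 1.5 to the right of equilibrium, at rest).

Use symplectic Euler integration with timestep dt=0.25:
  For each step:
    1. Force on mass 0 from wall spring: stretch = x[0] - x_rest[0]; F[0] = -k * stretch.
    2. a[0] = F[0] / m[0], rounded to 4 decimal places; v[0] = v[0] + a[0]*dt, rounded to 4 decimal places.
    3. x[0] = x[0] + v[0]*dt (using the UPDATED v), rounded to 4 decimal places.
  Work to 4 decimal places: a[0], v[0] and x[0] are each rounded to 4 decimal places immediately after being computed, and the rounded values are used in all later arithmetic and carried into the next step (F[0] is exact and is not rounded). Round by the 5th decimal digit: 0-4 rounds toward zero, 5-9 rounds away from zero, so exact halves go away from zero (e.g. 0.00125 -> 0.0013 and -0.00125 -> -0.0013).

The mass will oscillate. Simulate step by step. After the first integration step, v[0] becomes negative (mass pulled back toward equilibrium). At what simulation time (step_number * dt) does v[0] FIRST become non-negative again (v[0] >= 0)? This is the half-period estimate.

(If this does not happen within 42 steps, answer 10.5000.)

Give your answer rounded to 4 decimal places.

Step 0: x=[9.8000] v=[0.0000]
Step 1: x=[9.7655] v=[-0.1382]
Step 2: x=[9.6972] v=[-0.2732]
Step 3: x=[9.5967] v=[-0.4019]
Step 4: x=[9.4664] v=[-0.5213]
Step 5: x=[9.3092] v=[-0.6287]
Step 6: x=[9.1288] v=[-0.7217]
Step 7: x=[8.9293] v=[-0.7980]
Step 8: x=[8.7153] v=[-0.8560]
Step 9: x=[8.4917] v=[-0.8943]
Step 10: x=[8.2637] v=[-0.9120]
Step 11: x=[8.0365] v=[-0.9087]
Step 12: x=[7.8154] v=[-0.8844]
Step 13: x=[7.6055] v=[-0.8398]
Step 14: x=[7.4116] v=[-0.7758]
Step 15: x=[7.2381] v=[-0.6940]
Step 16: x=[7.0891] v=[-0.5962]
Step 17: x=[6.9679] v=[-0.4847]
Step 18: x=[6.8774] v=[-0.3620]
Step 19: x=[6.8197] v=[-0.2310]
Step 20: x=[6.7960] v=[-0.0947]
Step 21: x=[6.8070] v=[0.0438]
First v>=0 after going negative at step 21, time=5.2500

Answer: 5.2500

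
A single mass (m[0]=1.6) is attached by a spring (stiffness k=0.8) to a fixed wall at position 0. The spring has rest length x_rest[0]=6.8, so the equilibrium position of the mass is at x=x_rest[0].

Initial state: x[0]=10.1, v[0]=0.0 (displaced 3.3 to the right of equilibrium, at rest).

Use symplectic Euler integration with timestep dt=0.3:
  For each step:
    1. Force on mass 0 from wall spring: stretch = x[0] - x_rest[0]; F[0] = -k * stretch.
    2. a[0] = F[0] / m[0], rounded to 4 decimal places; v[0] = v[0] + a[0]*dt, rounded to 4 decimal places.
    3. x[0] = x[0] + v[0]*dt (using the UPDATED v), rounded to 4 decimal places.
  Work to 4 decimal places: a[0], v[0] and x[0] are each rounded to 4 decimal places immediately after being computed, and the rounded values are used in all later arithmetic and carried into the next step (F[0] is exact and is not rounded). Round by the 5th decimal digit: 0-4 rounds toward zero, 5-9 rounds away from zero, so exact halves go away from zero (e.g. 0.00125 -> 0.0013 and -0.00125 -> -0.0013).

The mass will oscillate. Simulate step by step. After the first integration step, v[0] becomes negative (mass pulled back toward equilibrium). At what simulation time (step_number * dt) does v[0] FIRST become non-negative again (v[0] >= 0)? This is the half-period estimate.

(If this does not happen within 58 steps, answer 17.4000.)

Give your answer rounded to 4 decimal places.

Step 0: x=[10.1000] v=[0.0000]
Step 1: x=[9.9515] v=[-0.4950]
Step 2: x=[9.6612] v=[-0.9677]
Step 3: x=[9.2421] v=[-1.3969]
Step 4: x=[8.7131] v=[-1.7632]
Step 5: x=[8.0980] v=[-2.0502]
Step 6: x=[7.4245] v=[-2.2449]
Step 7: x=[6.7229] v=[-2.3386]
Step 8: x=[6.0248] v=[-2.3270]
Step 9: x=[5.3616] v=[-2.2107]
Step 10: x=[4.7631] v=[-1.9949]
Step 11: x=[4.2563] v=[-1.6894]
Step 12: x=[3.8640] v=[-1.3078]
Step 13: x=[3.6038] v=[-0.8674]
Step 14: x=[3.4874] v=[-0.3880]
Step 15: x=[3.5201] v=[0.1089]
First v>=0 after going negative at step 15, time=4.5000

Answer: 4.5000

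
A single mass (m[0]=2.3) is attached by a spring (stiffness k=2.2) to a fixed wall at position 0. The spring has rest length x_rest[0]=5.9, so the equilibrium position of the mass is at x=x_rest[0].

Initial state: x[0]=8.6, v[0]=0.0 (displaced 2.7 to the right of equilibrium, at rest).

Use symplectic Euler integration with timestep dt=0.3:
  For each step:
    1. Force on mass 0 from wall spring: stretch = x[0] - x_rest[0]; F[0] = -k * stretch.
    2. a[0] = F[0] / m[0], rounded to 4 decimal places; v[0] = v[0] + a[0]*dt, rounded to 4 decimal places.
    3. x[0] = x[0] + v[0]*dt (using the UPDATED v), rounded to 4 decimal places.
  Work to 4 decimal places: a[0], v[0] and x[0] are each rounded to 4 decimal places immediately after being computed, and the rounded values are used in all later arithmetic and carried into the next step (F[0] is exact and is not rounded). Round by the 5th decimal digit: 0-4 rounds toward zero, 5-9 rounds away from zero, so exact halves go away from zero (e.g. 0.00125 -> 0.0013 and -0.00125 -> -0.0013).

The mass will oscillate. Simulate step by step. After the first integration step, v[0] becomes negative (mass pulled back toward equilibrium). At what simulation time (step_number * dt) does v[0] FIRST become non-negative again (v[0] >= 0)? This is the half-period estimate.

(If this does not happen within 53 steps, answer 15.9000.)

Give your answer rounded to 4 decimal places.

Answer: 3.3000

Derivation:
Step 0: x=[8.6000] v=[0.0000]
Step 1: x=[8.3676] v=[-0.7748]
Step 2: x=[7.9227] v=[-1.4829]
Step 3: x=[7.3037] v=[-2.0633]
Step 4: x=[6.5639] v=[-2.4661]
Step 5: x=[5.7669] v=[-2.6566]
Step 6: x=[4.9814] v=[-2.6184]
Step 7: x=[4.2750] v=[-2.3548]
Step 8: x=[3.7085] v=[-1.8885]
Step 9: x=[3.3306] v=[-1.2596]
Step 10: x=[3.1739] v=[-0.5223]
Step 11: x=[3.2519] v=[0.2600]
First v>=0 after going negative at step 11, time=3.3000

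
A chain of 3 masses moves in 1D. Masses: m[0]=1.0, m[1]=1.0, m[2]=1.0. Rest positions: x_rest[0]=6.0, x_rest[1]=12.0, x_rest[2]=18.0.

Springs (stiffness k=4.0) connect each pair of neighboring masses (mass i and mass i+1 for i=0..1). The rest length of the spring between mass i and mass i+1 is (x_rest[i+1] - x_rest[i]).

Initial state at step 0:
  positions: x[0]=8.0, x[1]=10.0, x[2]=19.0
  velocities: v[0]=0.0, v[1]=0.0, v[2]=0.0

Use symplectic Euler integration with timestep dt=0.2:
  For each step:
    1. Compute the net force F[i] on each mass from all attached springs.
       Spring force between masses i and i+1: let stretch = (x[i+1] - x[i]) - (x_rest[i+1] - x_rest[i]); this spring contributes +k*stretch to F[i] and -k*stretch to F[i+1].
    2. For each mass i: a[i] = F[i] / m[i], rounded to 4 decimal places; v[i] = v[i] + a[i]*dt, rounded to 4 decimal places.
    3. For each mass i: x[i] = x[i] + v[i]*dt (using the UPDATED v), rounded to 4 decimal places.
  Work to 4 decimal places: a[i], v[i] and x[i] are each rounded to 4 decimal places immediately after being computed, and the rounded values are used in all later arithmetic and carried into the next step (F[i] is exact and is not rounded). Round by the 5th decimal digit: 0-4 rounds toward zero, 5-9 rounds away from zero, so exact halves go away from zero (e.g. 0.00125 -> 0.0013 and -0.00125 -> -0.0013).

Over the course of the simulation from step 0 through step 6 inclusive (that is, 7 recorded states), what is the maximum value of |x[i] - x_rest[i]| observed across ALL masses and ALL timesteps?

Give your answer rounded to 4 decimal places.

Answer: 2.8184

Derivation:
Step 0: x=[8.0000 10.0000 19.0000] v=[0.0000 0.0000 0.0000]
Step 1: x=[7.3600 11.1200 18.5200] v=[-3.2000 5.6000 -2.4000]
Step 2: x=[6.3616 12.8224 17.8160] v=[-4.9920 8.5120 -3.5200]
Step 3: x=[5.4369 14.2900 17.2730] v=[-4.6234 7.3382 -2.7149]
Step 4: x=[4.9687 14.8184 17.2127] v=[-2.3409 2.6421 -0.3013]
Step 5: x=[5.1165 14.1540 17.7294] v=[0.7389 -3.3222 2.5833]
Step 6: x=[5.7503 12.6156 18.6340] v=[3.1689 -7.6919 4.5230]
Max displacement = 2.8184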